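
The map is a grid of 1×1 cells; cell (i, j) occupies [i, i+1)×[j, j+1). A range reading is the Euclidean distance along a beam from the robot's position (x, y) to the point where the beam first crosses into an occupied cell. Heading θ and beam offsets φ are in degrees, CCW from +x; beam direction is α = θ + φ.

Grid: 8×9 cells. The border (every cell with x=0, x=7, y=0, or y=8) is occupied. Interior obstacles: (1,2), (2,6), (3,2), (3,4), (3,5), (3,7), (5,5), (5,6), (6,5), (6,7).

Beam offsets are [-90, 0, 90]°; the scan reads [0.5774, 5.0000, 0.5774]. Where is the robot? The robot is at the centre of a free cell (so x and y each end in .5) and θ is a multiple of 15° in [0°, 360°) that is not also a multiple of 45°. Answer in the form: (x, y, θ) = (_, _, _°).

Enumerate (i+0.5, j+0.5, θ) over the 32 free cells and 16 admissible headings. For each, cast all 3 beams and compare to the given ranges.
  (4.5, 5.5, 255°): beam 1 = 0.5176 ≠ 0.5774 ✗
  (1.5, 5.5, 330°): beam 1 = 1.0000 ≠ 0.5774 ✗
  (1.5, 4.5, 105°): beam 1 = 1.5529 ≠ 0.5774 ✗
  (3.5, 6.5, 105°): beam 1 = 1.5529 ≠ 0.5774 ✗
  …
  (4.5, 5.5, 300°): r_1=0.5774, r_2=5.0000, r_3=0.5774 — all match ✓
No second candidate reproduces the full scan.

(x, y, θ) = (4.5, 5.5, 300°)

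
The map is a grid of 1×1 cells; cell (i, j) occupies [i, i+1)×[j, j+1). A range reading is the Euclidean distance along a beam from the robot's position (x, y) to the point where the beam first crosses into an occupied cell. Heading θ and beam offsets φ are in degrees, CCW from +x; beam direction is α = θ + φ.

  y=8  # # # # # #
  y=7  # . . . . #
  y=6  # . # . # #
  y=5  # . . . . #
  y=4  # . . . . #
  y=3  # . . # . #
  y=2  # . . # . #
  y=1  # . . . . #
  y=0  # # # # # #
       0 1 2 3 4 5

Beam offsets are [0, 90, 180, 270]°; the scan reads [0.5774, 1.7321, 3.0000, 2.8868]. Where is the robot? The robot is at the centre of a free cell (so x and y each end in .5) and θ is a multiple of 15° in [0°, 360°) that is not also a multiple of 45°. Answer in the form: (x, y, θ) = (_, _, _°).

The pose lattice has 24·16 = 384 candidates. Test each by forward raycasting.
  (2.5, 7.5, 345°): beam 1 = 1.9319 ≠ 0.5774 ✗
  (2.5, 5.5, 210°): beam 1 = 1.7321 ≠ 0.5774 ✗
  (1.5, 2.5, 150°): beam 2 = 1.0000 ≠ 1.7321 ✗
  (1.5, 6.5, 165°): beam 1 = 0.5176 ≠ 0.5774 ✗
  (2.5, 3.5, 165°): beam 1 = 1.5529 ≠ 0.5774 ✗
  …
  (2.5, 5.5, 60°): r_1=0.5774, r_2=1.7321, r_3=3.0000, r_4=2.8868 — all match ✓
No second candidate reproduces the full scan.

(x, y, θ) = (2.5, 5.5, 60°)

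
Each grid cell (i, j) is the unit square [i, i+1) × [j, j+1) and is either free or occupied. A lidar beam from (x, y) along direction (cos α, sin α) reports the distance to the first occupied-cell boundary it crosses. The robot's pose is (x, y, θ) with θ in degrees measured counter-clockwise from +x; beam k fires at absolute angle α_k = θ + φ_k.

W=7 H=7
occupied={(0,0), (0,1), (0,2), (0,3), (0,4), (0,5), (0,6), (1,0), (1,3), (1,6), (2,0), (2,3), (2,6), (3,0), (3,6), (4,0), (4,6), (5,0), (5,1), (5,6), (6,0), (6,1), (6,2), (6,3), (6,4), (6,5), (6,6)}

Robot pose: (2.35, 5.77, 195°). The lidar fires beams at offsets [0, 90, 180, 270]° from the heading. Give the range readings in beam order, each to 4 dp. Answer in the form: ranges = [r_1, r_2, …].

ranges = [1.3976, 1.8324, 0.8887, 0.2381]

beam 1: φ=0°, α=195°
  d=(-0.9659,-0.2588)  start (2,5)  tX=0.3623 tY=2.9751  stride 1/|dx|=1.0353 1/|dy|=3.8637
    cross x-line → (1,5), t=0.3623
    cross x-line → (0,5), t=1.3976 (wall)
  → r_1 = 1.3976
beam 2: φ=90°, α=285°
  d=(0.2588,-0.9659)  start (2,5)  tX=2.5114 tY=0.7972  stride 1/|dx|=3.8637 1/|dy|=1.0353
    cross y-line → (2,4), t=0.7972
    cross y-line → (2,3), t=1.8324 (wall)
  → r_2 = 1.8324
beam 3: φ=180°, α=15°
  d=(0.9659,0.2588)  start (2,5)  tX=0.6729 tY=0.8887  stride 1/|dx|=1.0353 1/|dy|=3.8637
    cross x-line → (3,5), t=0.6729
    cross y-line → (3,6), t=0.8887 (wall)
  → r_3 = 0.8887
beam 4: φ=270°, α=105°
  d=(-0.2588,0.9659)  start (2,5)  tX=1.3523 tY=0.2381  stride 1/|dx|=3.8637 1/|dy|=1.0353
    cross y-line → (2,6), t=0.2381 (wall)
  → r_4 = 0.2381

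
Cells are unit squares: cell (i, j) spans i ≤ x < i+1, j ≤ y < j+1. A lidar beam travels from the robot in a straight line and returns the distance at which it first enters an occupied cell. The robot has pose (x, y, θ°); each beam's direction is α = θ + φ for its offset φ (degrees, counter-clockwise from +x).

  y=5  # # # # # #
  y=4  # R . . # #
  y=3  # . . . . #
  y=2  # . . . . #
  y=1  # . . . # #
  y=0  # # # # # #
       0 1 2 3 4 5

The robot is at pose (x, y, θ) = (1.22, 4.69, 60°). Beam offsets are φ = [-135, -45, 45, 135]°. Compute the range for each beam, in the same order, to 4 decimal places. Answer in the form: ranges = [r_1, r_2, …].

beam 1: φ=-135°, α=285°
  d=(0.2588,-0.9659)  start (1,4)  tX=3.0137 tY=0.7143  stride 1/|dx|=3.8637 1/|dy|=1.0353
    cross y-line → (1,3), t=0.7143
    cross y-line → (1,2), t=1.7496
    cross y-line → (1,1), t=2.7849
    cross x-line → (2,1), t=3.0137
    cross y-line → (2,0), t=3.8202 (wall)
  → r_1 = 3.8202
beam 2: φ=-45°, α=15°
  d=(0.9659,0.2588)  start (1,4)  tX=0.8075 tY=1.1977  stride 1/|dx|=1.0353 1/|dy|=3.8637
    cross x-line → (2,4), t=0.8075
    cross y-line → (2,5), t=1.1977 (wall)
  → r_2 = 1.1977
beam 3: φ=45°, α=105°
  d=(-0.2588,0.9659)  start (1,4)  tX=0.8500 tY=0.3209  stride 1/|dx|=3.8637 1/|dy|=1.0353
    cross y-line → (1,5), t=0.3209 (wall)
  → r_3 = 0.3209
beam 4: φ=135°, α=195°
  d=(-0.9659,-0.2588)  start (1,4)  tX=0.2278 tY=2.6660  stride 1/|dx|=1.0353 1/|dy|=3.8637
    cross x-line → (0,4), t=0.2278 (wall)
  → r_4 = 0.2278

ranges = [3.8202, 1.1977, 0.3209, 0.2278]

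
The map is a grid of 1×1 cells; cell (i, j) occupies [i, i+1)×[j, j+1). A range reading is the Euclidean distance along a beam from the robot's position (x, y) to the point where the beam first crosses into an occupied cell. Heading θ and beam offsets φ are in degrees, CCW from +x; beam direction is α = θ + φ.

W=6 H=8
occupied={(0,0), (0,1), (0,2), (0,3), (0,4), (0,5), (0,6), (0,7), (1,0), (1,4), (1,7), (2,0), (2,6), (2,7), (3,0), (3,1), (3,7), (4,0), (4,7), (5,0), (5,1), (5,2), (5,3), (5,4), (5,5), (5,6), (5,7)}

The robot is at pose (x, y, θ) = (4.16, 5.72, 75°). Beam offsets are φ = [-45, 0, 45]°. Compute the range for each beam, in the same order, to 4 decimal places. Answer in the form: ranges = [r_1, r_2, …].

beam 1: φ=-45°, α=30°
  dir = (cos 30°, sin 30°) = (0.8660, 0.5000); from cell (4,5)
  next x-line at t=0.9699, next y-line at t=0.5600; Δt_x=1.1547, Δt_y=2.0000
    y: enter (4,6) at t=0.5600
    x: enter (5,6) at t=0.9699 ← occupied
  → r_1 = 0.9699
beam 2: φ=0°, α=75°
  dir = (cos 75°, sin 75°) = (0.2588, 0.9659); from cell (4,5)
  next x-line at t=3.2455, next y-line at t=0.2899; Δt_x=3.8637, Δt_y=1.0353
    y: enter (4,6) at t=0.2899
    y: enter (4,7) at t=1.3252 ← occupied
  → r_2 = 1.3252
beam 3: φ=45°, α=120°
  dir = (cos 120°, sin 120°) = (-0.5000, 0.8660); from cell (4,5)
  next x-line at t=0.3200, next y-line at t=0.3233; Δt_x=2.0000, Δt_y=1.1547
    x: enter (3,5) at t=0.3200
    y: enter (3,6) at t=0.3233
    y: enter (3,7) at t=1.4780 ← occupied
  → r_3 = 1.4780

ranges = [0.9699, 1.3252, 1.4780]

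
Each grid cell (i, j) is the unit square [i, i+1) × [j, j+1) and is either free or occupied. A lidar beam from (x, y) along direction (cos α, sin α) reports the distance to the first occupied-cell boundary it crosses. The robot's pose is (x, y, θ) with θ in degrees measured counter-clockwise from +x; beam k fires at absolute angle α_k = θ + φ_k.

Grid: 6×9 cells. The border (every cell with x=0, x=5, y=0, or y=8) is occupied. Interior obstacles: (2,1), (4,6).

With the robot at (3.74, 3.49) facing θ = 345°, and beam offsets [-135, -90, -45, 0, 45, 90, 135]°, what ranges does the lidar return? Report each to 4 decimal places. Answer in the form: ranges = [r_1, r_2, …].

ranges = [3.1639, 2.5778, 2.5200, 1.3044, 1.4549, 2.5985, 5.2077]

beam 1: φ=-135°, α=210°
  dir = (cos 210°, sin 210°) = (-0.8660, -0.5000); from cell (3,3)
  next x-line at t=0.8545, next y-line at t=0.9800; Δt_x=1.1547, Δt_y=2.0000
    x: enter (2,3) at t=0.8545
    y: enter (2,2) at t=0.9800
    x: enter (1,2) at t=2.0092
    y: enter (1,1) at t=2.9800
    x: enter (0,1) at t=3.1639 ← occupied
  → r_1 = 3.1639
beam 2: φ=-90°, α=255°
  dir = (cos 255°, sin 255°) = (-0.2588, -0.9659); from cell (3,3)
  next x-line at t=2.8591, next y-line at t=0.5073; Δt_x=3.8637, Δt_y=1.0353
    y: enter (3,2) at t=0.5073
    y: enter (3,1) at t=1.5426
    y: enter (3,0) at t=2.5778 ← occupied
  → r_2 = 2.5778
beam 3: φ=-45°, α=300°
  dir = (cos 300°, sin 300°) = (0.5000, -0.8660); from cell (3,3)
  next x-line at t=0.5200, next y-line at t=0.5658; Δt_x=2.0000, Δt_y=1.1547
    x: enter (4,3) at t=0.5200
    y: enter (4,2) at t=0.5658
    y: enter (4,1) at t=1.7205
    x: enter (5,1) at t=2.5200 ← occupied
  → r_3 = 2.5200
beam 4: φ=0°, α=345°
  dir = (cos 345°, sin 345°) = (0.9659, -0.2588); from cell (3,3)
  next x-line at t=0.2692, next y-line at t=1.8932; Δt_x=1.0353, Δt_y=3.8637
    x: enter (4,3) at t=0.2692
    x: enter (5,3) at t=1.3044 ← occupied
  → r_4 = 1.3044
beam 5: φ=45°, α=30°
  dir = (cos 30°, sin 30°) = (0.8660, 0.5000); from cell (3,3)
  next x-line at t=0.3002, next y-line at t=1.0200; Δt_x=1.1547, Δt_y=2.0000
    x: enter (4,3) at t=0.3002
    y: enter (4,4) at t=1.0200
    x: enter (5,4) at t=1.4549 ← occupied
  → r_5 = 1.4549
beam 6: φ=90°, α=75°
  dir = (cos 75°, sin 75°) = (0.2588, 0.9659); from cell (3,3)
  next x-line at t=1.0046, next y-line at t=0.5280; Δt_x=3.8637, Δt_y=1.0353
    y: enter (3,4) at t=0.5280
    x: enter (4,4) at t=1.0046
    y: enter (4,5) at t=1.5633
    y: enter (4,6) at t=2.5985 ← occupied
  → r_6 = 2.5985
beam 7: φ=135°, α=120°
  dir = (cos 120°, sin 120°) = (-0.5000, 0.8660); from cell (3,3)
  next x-line at t=1.4800, next y-line at t=0.5889; Δt_x=2.0000, Δt_y=1.1547
    y: enter (3,4) at t=0.5889
    x: enter (2,4) at t=1.4800
    y: enter (2,5) at t=1.7436
    y: enter (2,6) at t=2.8983
    x: enter (1,6) at t=3.4800
    y: enter (1,7) at t=4.0530
    y: enter (1,8) at t=5.2077 ← occupied
  → r_7 = 5.2077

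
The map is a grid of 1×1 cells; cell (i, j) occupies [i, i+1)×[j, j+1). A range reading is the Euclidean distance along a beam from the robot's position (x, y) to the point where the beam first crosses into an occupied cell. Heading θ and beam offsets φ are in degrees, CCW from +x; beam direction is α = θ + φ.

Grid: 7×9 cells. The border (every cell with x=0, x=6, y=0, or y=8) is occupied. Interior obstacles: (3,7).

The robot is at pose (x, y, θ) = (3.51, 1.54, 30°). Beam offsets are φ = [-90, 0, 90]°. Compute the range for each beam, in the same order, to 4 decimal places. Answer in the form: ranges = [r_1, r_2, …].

beam 1: φ=-90°, α=300°
  direction (0.5000, -0.8660); cell (3,1); t to first gridline: x 0.9800, y 0.6235 (then +2.0000 / +1.1547)
    (3,0) via y @ 0.6235  # hit
  → r_1 = 0.6235
beam 2: φ=0°, α=30°
  direction (0.8660, 0.5000); cell (3,1); t to first gridline: x 0.5658, y 0.9200 (then +1.1547 / +2.0000)
    (4,1) via x @ 0.5658
    (4,2) via y @ 0.9200
    (5,2) via x @ 1.7205
    (6,2) via x @ 2.8752  # hit
  → r_2 = 2.8752
beam 3: φ=90°, α=120°
  direction (-0.5000, 0.8660); cell (3,1); t to first gridline: x 1.0200, y 0.5312 (then +2.0000 / +1.1547)
    (3,2) via y @ 0.5312
    (2,2) via x @ 1.0200
    (2,3) via y @ 1.6859
    (2,4) via y @ 2.8406
    (1,4) via x @ 3.0200
    (1,5) via y @ 3.9953
    (0,5) via x @ 5.0200  # hit
  → r_3 = 5.0200

ranges = [0.6235, 2.8752, 5.0200]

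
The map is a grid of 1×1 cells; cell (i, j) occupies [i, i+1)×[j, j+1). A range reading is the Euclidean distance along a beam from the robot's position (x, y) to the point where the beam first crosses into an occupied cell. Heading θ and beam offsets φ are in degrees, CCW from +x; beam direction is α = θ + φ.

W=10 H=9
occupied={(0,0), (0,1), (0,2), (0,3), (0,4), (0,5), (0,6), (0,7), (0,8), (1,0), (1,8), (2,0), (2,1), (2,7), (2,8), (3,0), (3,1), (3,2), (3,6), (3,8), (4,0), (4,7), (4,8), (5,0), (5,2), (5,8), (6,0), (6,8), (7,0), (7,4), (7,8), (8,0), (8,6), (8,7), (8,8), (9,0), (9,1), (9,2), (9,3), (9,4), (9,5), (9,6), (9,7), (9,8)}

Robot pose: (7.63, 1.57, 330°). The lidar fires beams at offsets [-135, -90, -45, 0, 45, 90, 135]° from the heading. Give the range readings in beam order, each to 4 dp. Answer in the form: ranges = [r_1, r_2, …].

ranges = [2.2023, 0.6582, 0.5901, 1.1400, 1.4183, 2.7400, 6.6568]

beam 1: φ=-135°, α=195°
  dir = (cos 195°, sin 195°) = (-0.9659, -0.2588); from cell (7,1)
  next x-line at t=0.6522, next y-line at t=2.2023; Δt_x=1.0353, Δt_y=3.8637
    x: enter (6,1) at t=0.6522
    x: enter (5,1) at t=1.6875
    y: enter (5,0) at t=2.2023 ← occupied
  → r_1 = 2.2023
beam 2: φ=-90°, α=240°
  dir = (cos 240°, sin 240°) = (-0.5000, -0.8660); from cell (7,1)
  next x-line at t=1.2600, next y-line at t=0.6582; Δt_x=2.0000, Δt_y=1.1547
    y: enter (7,0) at t=0.6582 ← occupied
  → r_2 = 0.6582
beam 3: φ=-45°, α=285°
  dir = (cos 285°, sin 285°) = (0.2588, -0.9659); from cell (7,1)
  next x-line at t=1.4296, next y-line at t=0.5901; Δt_x=3.8637, Δt_y=1.0353
    y: enter (7,0) at t=0.5901 ← occupied
  → r_3 = 0.5901
beam 4: φ=0°, α=330°
  dir = (cos 330°, sin 330°) = (0.8660, -0.5000); from cell (7,1)
  next x-line at t=0.4272, next y-line at t=1.1400; Δt_x=1.1547, Δt_y=2.0000
    x: enter (8,1) at t=0.4272
    y: enter (8,0) at t=1.1400 ← occupied
  → r_4 = 1.1400
beam 5: φ=45°, α=15°
  dir = (cos 15°, sin 15°) = (0.9659, 0.2588); from cell (7,1)
  next x-line at t=0.3831, next y-line at t=1.6614; Δt_x=1.0353, Δt_y=3.8637
    x: enter (8,1) at t=0.3831
    x: enter (9,1) at t=1.4183 ← occupied
  → r_5 = 1.4183
beam 6: φ=90°, α=60°
  dir = (cos 60°, sin 60°) = (0.5000, 0.8660); from cell (7,1)
  next x-line at t=0.7400, next y-line at t=0.4965; Δt_x=2.0000, Δt_y=1.1547
    y: enter (7,2) at t=0.4965
    x: enter (8,2) at t=0.7400
    y: enter (8,3) at t=1.6512
    x: enter (9,3) at t=2.7400 ← occupied
  → r_6 = 2.7400
beam 7: φ=135°, α=105°
  dir = (cos 105°, sin 105°) = (-0.2588, 0.9659); from cell (7,1)
  next x-line at t=2.4341, next y-line at t=0.4452; Δt_x=3.8637, Δt_y=1.0353
    y: enter (7,2) at t=0.4452
    y: enter (7,3) at t=1.4804
    x: enter (6,3) at t=2.4341
    y: enter (6,4) at t=2.5157
    y: enter (6,5) at t=3.5510
    y: enter (6,6) at t=4.5863
    y: enter (6,7) at t=5.6215
    x: enter (5,7) at t=6.2978
    y: enter (5,8) at t=6.6568 ← occupied
  → r_7 = 6.6568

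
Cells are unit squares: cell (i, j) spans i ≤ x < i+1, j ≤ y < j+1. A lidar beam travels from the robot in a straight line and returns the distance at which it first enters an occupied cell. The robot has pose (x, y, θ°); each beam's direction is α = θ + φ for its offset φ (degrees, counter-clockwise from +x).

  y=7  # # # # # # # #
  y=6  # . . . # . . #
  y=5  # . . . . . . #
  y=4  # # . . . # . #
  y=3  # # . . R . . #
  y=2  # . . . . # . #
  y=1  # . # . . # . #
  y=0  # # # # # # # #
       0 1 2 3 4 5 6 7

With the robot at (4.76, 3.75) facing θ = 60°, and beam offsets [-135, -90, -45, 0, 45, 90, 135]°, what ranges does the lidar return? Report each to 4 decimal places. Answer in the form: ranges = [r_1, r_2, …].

beam 1: φ=-135°, α=285°
  cosα=0.2588 sinα=-0.9659 | (4,3) | tMaxX 0.9273 tMaxY 0.7765 | tΔX 3.8637 tΔY 1.0353
    t=0.7765 [y] (4,2)
    t=0.9273 [x] (5,2) — stop
  → r_1 = 0.9273
beam 2: φ=-90°, α=330°
  cosα=0.8660 sinα=-0.5000 | (4,3) | tMaxX 0.2771 tMaxY 1.5000 | tΔX 1.1547 tΔY 2.0000
    t=0.2771 [x] (5,3)
    t=1.4318 [x] (6,3)
    t=1.5000 [y] (6,2)
    t=2.5865 [x] (7,2) — stop
  → r_2 = 2.5865
beam 3: φ=-45°, α=15°
  cosα=0.9659 sinα=0.2588 | (4,3) | tMaxX 0.2485 tMaxY 0.9659 | tΔX 1.0353 tΔY 3.8637
    t=0.2485 [x] (5,3)
    t=0.9659 [y] (5,4) — stop
  → r_3 = 0.9659
beam 4: φ=0°, α=60°
  cosα=0.5000 sinα=0.8660 | (4,3) | tMaxX 0.4800 tMaxY 0.2887 | tΔX 2.0000 tΔY 1.1547
    t=0.2887 [y] (4,4)
    t=0.4800 [x] (5,4) — stop
  → r_4 = 0.4800
beam 5: φ=45°, α=105°
  cosα=-0.2588 sinα=0.9659 | (4,3) | tMaxX 2.9364 tMaxY 0.2588 | tΔX 3.8637 tΔY 1.0353
    t=0.2588 [y] (4,4)
    t=1.2941 [y] (4,5)
    t=2.3294 [y] (4,6) — stop
  → r_5 = 2.3294
beam 6: φ=90°, α=150°
  cosα=-0.8660 sinα=0.5000 | (4,3) | tMaxX 0.8776 tMaxY 0.5000 | tΔX 1.1547 tΔY 2.0000
    t=0.5000 [y] (4,4)
    t=0.8776 [x] (3,4)
    t=2.0323 [x] (2,4)
    t=2.5000 [y] (2,5)
    t=3.1870 [x] (1,5)
    t=4.3417 [x] (0,5) — stop
  → r_6 = 4.3417
beam 7: φ=135°, α=195°
  cosα=-0.9659 sinα=-0.2588 | (4,3) | tMaxX 0.7868 tMaxY 2.8978 | tΔX 1.0353 tΔY 3.8637
    t=0.7868 [x] (3,3)
    t=1.8221 [x] (2,3)
    t=2.8574 [x] (1,3) — stop
  → r_7 = 2.8574

ranges = [0.9273, 2.5865, 0.9659, 0.4800, 2.3294, 4.3417, 2.8574]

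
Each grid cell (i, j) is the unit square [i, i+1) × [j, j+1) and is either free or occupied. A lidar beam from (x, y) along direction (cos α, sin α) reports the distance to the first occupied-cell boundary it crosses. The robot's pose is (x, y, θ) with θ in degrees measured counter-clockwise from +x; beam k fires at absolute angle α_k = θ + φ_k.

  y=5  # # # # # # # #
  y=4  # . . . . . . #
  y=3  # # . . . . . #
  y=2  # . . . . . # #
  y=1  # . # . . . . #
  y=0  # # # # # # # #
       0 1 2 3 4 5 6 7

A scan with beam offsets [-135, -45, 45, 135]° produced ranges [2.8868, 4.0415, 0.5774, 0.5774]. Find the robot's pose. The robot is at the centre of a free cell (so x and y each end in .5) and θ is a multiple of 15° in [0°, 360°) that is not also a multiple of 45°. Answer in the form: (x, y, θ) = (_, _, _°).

Enumerate (i+0.5, j+0.5, θ) over the 21 free cells and 16 admissible headings. For each, cast all 4 beams and compare to the given ranges.
  (2.5, 3.5, 300°): beam 1 = 0.5176 ≠ 2.8868 ✗
  (4.5, 3.5, 75°): beam 2 = 2.8868 ≠ 4.0415 ✗
  (3.5, 1.5, 210°): beam 1 = 3.6235 ≠ 2.8868 ✗
  (3.5, 4.5, 300°): beam 1 = 1.9319 ≠ 2.8868 ✗
  (3.5, 4.5, 330°): beam 1 = 1.9319 ≠ 2.8868 ✗
  …
  (3.5, 1.5, 165°): r_1=2.8868, r_2=4.0415, r_3=0.5774, r_4=0.5774 — all match ✓
Only this pose fits every beam.

(x, y, θ) = (3.5, 1.5, 165°)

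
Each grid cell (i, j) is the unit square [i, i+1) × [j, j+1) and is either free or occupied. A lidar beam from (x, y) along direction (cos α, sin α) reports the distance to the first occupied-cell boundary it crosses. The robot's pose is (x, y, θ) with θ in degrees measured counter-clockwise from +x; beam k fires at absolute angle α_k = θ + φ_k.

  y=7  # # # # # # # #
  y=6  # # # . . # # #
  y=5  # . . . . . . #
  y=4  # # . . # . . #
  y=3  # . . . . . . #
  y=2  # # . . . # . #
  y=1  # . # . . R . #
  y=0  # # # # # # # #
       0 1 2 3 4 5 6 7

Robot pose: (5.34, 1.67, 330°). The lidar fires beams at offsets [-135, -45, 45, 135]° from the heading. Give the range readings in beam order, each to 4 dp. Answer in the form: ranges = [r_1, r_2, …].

ranges = [2.4225, 0.6936, 1.7186, 0.3416]

beam 1: φ=-135°, α=195°
  dir = (cos 195°, sin 195°) = (-0.9659, -0.2588); from cell (5,1)
  next x-line at t=0.3520, next y-line at t=2.5887; Δt_x=1.0353, Δt_y=3.8637
    x: enter (4,1) at t=0.3520
    x: enter (3,1) at t=1.3873
    x: enter (2,1) at t=2.4225 ← occupied
  → r_1 = 2.4225
beam 2: φ=-45°, α=285°
  dir = (cos 285°, sin 285°) = (0.2588, -0.9659); from cell (5,1)
  next x-line at t=2.5500, next y-line at t=0.6936; Δt_x=3.8637, Δt_y=1.0353
    y: enter (5,0) at t=0.6936 ← occupied
  → r_2 = 0.6936
beam 3: φ=45°, α=15°
  dir = (cos 15°, sin 15°) = (0.9659, 0.2588); from cell (5,1)
  next x-line at t=0.6833, next y-line at t=1.2750; Δt_x=1.0353, Δt_y=3.8637
    x: enter (6,1) at t=0.6833
    y: enter (6,2) at t=1.2750
    x: enter (7,2) at t=1.7186 ← occupied
  → r_3 = 1.7186
beam 4: φ=135°, α=105°
  dir = (cos 105°, sin 105°) = (-0.2588, 0.9659); from cell (5,1)
  next x-line at t=1.3137, next y-line at t=0.3416; Δt_x=3.8637, Δt_y=1.0353
    y: enter (5,2) at t=0.3416 ← occupied
  → r_4 = 0.3416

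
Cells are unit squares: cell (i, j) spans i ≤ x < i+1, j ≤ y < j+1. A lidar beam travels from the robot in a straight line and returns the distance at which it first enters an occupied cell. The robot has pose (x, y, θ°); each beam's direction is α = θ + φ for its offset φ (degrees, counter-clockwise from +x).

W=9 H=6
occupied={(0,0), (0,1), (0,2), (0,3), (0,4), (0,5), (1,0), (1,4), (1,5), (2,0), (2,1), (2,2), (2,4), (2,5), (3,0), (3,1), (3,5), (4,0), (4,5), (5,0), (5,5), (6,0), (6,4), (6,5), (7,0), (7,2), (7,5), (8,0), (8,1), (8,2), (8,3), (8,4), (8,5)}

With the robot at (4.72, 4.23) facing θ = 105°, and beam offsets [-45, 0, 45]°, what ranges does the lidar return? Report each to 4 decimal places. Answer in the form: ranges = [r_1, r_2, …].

beam 1: φ=-45°, α=60°
  dir = (cos 60°, sin 60°) = (0.5000, 0.8660); from cell (4,4)
  next x-line at t=0.5600, next y-line at t=0.8891; Δt_x=2.0000, Δt_y=1.1547
    x: enter (5,4) at t=0.5600
    y: enter (5,5) at t=0.8891 ← occupied
  → r_1 = 0.8891
beam 2: φ=0°, α=105°
  dir = (cos 105°, sin 105°) = (-0.2588, 0.9659); from cell (4,4)
  next x-line at t=2.7819, next y-line at t=0.7972; Δt_x=3.8637, Δt_y=1.0353
    y: enter (4,5) at t=0.7972 ← occupied
  → r_2 = 0.7972
beam 3: φ=45°, α=150°
  dir = (cos 150°, sin 150°) = (-0.8660, 0.5000); from cell (4,4)
  next x-line at t=0.8314, next y-line at t=1.5400; Δt_x=1.1547, Δt_y=2.0000
    x: enter (3,4) at t=0.8314
    y: enter (3,5) at t=1.5400 ← occupied
  → r_3 = 1.5400

ranges = [0.8891, 0.7972, 1.5400]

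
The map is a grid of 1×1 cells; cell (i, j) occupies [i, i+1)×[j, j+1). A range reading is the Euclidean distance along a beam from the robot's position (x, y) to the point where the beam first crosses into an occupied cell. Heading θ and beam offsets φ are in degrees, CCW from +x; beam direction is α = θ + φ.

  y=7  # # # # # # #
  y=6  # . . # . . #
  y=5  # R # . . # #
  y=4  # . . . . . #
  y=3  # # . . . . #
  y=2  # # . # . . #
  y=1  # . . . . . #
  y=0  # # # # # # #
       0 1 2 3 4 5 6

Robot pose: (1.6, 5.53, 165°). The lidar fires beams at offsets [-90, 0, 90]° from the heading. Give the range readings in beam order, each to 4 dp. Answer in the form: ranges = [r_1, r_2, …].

ranges = [1.5219, 0.6212, 1.5840]

beam 1: φ=-90°, α=75°
  d=(0.2588,0.9659)  start (1,5)  tX=1.5455 tY=0.4866  stride 1/|dx|=3.8637 1/|dy|=1.0353
    cross y-line → (1,6), t=0.4866
    cross y-line → (1,7), t=1.5219 (wall)
  → r_1 = 1.5219
beam 2: φ=0°, α=165°
  d=(-0.9659,0.2588)  start (1,5)  tX=0.6212 tY=1.8159  stride 1/|dx|=1.0353 1/|dy|=3.8637
    cross x-line → (0,5), t=0.6212 (wall)
  → r_2 = 0.6212
beam 3: φ=90°, α=255°
  d=(-0.2588,-0.9659)  start (1,5)  tX=2.3182 tY=0.5487  stride 1/|dx|=3.8637 1/|dy|=1.0353
    cross y-line → (1,4), t=0.5487
    cross y-line → (1,3), t=1.5840 (wall)
  → r_3 = 1.5840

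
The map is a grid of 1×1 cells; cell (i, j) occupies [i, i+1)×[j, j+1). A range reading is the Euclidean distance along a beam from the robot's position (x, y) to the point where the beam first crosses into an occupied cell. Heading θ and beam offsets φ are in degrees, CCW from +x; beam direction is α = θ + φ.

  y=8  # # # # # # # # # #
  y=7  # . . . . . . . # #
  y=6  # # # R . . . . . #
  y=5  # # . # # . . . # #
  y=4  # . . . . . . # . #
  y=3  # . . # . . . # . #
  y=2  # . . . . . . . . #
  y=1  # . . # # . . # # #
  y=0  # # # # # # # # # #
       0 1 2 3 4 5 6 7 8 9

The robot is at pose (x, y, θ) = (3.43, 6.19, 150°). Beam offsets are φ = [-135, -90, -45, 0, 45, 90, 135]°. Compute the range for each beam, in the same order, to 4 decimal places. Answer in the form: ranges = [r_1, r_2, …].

ranges = [4.7312, 2.0900, 1.8738, 0.4965, 0.4452, 0.2194, 0.1967]

beam 1: φ=-135°, α=15°
  dir = (cos 15°, sin 15°) = (0.9659, 0.2588); from cell (3,6)
  next x-line at t=0.5901, next y-line at t=3.1296; Δt_x=1.0353, Δt_y=3.8637
    x: enter (4,6) at t=0.5901
    x: enter (5,6) at t=1.6254
    x: enter (6,6) at t=2.6607
    y: enter (6,7) at t=3.1296
    x: enter (7,7) at t=3.6959
    x: enter (8,7) at t=4.7312 ← occupied
  → r_1 = 4.7312
beam 2: φ=-90°, α=60°
  dir = (cos 60°, sin 60°) = (0.5000, 0.8660); from cell (3,6)
  next x-line at t=1.1400, next y-line at t=0.9353; Δt_x=2.0000, Δt_y=1.1547
    y: enter (3,7) at t=0.9353
    x: enter (4,7) at t=1.1400
    y: enter (4,8) at t=2.0900 ← occupied
  → r_2 = 2.0900
beam 3: φ=-45°, α=105°
  dir = (cos 105°, sin 105°) = (-0.2588, 0.9659); from cell (3,6)
  next x-line at t=1.6614, next y-line at t=0.8386; Δt_x=3.8637, Δt_y=1.0353
    y: enter (3,7) at t=0.8386
    x: enter (2,7) at t=1.6614
    y: enter (2,8) at t=1.8738 ← occupied
  → r_3 = 1.8738
beam 4: φ=0°, α=150°
  dir = (cos 150°, sin 150°) = (-0.8660, 0.5000); from cell (3,6)
  next x-line at t=0.4965, next y-line at t=1.6200; Δt_x=1.1547, Δt_y=2.0000
    x: enter (2,6) at t=0.4965 ← occupied
  → r_4 = 0.4965
beam 5: φ=45°, α=195°
  dir = (cos 195°, sin 195°) = (-0.9659, -0.2588); from cell (3,6)
  next x-line at t=0.4452, next y-line at t=0.7341; Δt_x=1.0353, Δt_y=3.8637
    x: enter (2,6) at t=0.4452 ← occupied
  → r_5 = 0.4452
beam 6: φ=90°, α=240°
  dir = (cos 240°, sin 240°) = (-0.5000, -0.8660); from cell (3,6)
  next x-line at t=0.8600, next y-line at t=0.2194; Δt_x=2.0000, Δt_y=1.1547
    y: enter (3,5) at t=0.2194 ← occupied
  → r_6 = 0.2194
beam 7: φ=135°, α=285°
  dir = (cos 285°, sin 285°) = (0.2588, -0.9659); from cell (3,6)
  next x-line at t=2.2023, next y-line at t=0.1967; Δt_x=3.8637, Δt_y=1.0353
    y: enter (3,5) at t=0.1967 ← occupied
  → r_7 = 0.1967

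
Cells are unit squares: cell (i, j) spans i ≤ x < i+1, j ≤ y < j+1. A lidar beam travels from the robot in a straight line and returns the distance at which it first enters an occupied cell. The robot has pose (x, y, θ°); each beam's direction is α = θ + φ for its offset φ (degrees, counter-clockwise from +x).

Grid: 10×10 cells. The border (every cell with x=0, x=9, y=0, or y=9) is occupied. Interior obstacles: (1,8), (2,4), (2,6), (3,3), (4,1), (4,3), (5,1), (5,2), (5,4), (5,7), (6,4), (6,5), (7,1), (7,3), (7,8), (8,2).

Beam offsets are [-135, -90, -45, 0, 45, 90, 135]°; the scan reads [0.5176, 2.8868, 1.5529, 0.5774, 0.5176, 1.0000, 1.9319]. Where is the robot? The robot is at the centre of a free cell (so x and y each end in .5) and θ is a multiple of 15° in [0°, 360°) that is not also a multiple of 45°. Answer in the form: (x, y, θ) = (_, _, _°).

(x, y, θ) = (1.5, 6.5, 150°)

Enumerate (i+0.5, j+0.5, θ) over the 48 free cells and 16 admissible headings. For each, cast all 7 beams and compare to the given ranges.
  (3.5, 6.5, 105°): beam 1 = 2.8868 ≠ 0.5176 ✗
  (3.5, 4.5, 75°): beam 1 = 0.5774 ≠ 0.5176 ✗
  (2.5, 5.5, 240°): beam 2 = 1.7321 ≠ 2.8868 ✗
  (7.5, 2.5, 150°): beam 2 = 0.5774 ≠ 2.8868 ✗
  …
  (1.5, 6.5, 150°): r_1=0.5176, r_2=2.8868, r_3=1.5529, r_4=0.5774, r_5=0.5176, r_6=1.0000, r_7=1.9319 — all match ✓
No second candidate reproduces the full scan.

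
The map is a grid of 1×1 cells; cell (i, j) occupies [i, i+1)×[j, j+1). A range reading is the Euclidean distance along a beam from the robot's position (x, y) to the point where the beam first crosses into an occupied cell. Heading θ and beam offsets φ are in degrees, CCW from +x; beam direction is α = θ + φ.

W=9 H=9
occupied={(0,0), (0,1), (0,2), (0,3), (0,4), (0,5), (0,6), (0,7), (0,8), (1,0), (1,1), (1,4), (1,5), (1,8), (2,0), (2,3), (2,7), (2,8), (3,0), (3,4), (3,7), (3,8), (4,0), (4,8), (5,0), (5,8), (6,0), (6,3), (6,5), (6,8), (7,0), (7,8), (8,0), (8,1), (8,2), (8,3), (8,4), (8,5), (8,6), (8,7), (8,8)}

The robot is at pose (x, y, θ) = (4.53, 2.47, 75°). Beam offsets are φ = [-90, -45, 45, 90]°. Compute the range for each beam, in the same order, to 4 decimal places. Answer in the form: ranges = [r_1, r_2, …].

ranges = [3.5924, 1.6974, 1.7667, 2.0478]

beam 1: φ=-90°, α=345°
  cosα=0.9659 sinα=-0.2588 | (4,2) | tMaxX 0.4866 tMaxY 1.8159 | tΔX 1.0353 tΔY 3.8637
    t=0.4866 [x] (5,2)
    t=1.5219 [x] (6,2)
    t=1.8159 [y] (6,1)
    t=2.5571 [x] (7,1)
    t=3.5924 [x] (8,1) — stop
  → r_1 = 3.5924
beam 2: φ=-45°, α=30°
  cosα=0.8660 sinα=0.5000 | (4,2) | tMaxX 0.5427 tMaxY 1.0600 | tΔX 1.1547 tΔY 2.0000
    t=0.5427 [x] (5,2)
    t=1.0600 [y] (5,3)
    t=1.6974 [x] (6,3) — stop
  → r_2 = 1.6974
beam 3: φ=45°, α=120°
  cosα=-0.5000 sinα=0.8660 | (4,2) | tMaxX 1.0600 tMaxY 0.6120 | tΔX 2.0000 tΔY 1.1547
    t=0.6120 [y] (4,3)
    t=1.0600 [x] (3,3)
    t=1.7667 [y] (3,4) — stop
  → r_3 = 1.7667
beam 4: φ=90°, α=165°
  cosα=-0.9659 sinα=0.2588 | (4,2) | tMaxX 0.5487 tMaxY 2.0478 | tΔX 1.0353 tΔY 3.8637
    t=0.5487 [x] (3,2)
    t=1.5840 [x] (2,2)
    t=2.0478 [y] (2,3) — stop
  → r_4 = 2.0478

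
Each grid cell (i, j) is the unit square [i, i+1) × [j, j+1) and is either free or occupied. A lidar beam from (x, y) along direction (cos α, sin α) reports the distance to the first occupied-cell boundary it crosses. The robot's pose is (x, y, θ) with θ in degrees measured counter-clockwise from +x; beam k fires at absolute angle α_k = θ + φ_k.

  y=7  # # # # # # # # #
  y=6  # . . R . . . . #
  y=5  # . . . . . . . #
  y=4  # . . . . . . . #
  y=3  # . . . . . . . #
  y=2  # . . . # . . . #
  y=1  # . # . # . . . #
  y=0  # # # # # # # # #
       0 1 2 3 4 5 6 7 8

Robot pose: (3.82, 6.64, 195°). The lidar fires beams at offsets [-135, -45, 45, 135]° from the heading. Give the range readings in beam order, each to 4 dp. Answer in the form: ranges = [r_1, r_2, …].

beam 1: φ=-135°, α=60°
  d=(0.5000,0.8660)  start (3,6)  tX=0.3600 tY=0.4157  stride 1/|dx|=2.0000 1/|dy|=1.1547
    cross x-line → (4,6), t=0.3600
    cross y-line → (4,7), t=0.4157 (wall)
  → r_1 = 0.4157
beam 2: φ=-45°, α=150°
  d=(-0.8660,0.5000)  start (3,6)  tX=0.9469 tY=0.7200  stride 1/|dx|=1.1547 1/|dy|=2.0000
    cross y-line → (3,7), t=0.7200 (wall)
  → r_2 = 0.7200
beam 3: φ=45°, α=240°
  d=(-0.5000,-0.8660)  start (3,6)  tX=1.6400 tY=0.7390  stride 1/|dx|=2.0000 1/|dy|=1.1547
    cross y-line → (3,5), t=0.7390
    cross x-line → (2,5), t=1.6400
    cross y-line → (2,4), t=1.8937
    cross y-line → (2,3), t=3.0484
    cross x-line → (1,3), t=3.6400
    cross y-line → (1,2), t=4.2031
    cross y-line → (1,1), t=5.3578
    cross x-line → (0,1), t=5.6400 (wall)
  → r_3 = 5.6400
beam 4: φ=135°, α=330°
  d=(0.8660,-0.5000)  start (3,6)  tX=0.2078 tY=1.2800  stride 1/|dx|=1.1547 1/|dy|=2.0000
    cross x-line → (4,6), t=0.2078
    cross y-line → (4,5), t=1.2800
    cross x-line → (5,5), t=1.3625
    cross x-line → (6,5), t=2.5172
    cross y-line → (6,4), t=3.2800
    cross x-line → (7,4), t=3.6719
    cross x-line → (8,4), t=4.8266 (wall)
  → r_4 = 4.8266

ranges = [0.4157, 0.7200, 5.6400, 4.8266]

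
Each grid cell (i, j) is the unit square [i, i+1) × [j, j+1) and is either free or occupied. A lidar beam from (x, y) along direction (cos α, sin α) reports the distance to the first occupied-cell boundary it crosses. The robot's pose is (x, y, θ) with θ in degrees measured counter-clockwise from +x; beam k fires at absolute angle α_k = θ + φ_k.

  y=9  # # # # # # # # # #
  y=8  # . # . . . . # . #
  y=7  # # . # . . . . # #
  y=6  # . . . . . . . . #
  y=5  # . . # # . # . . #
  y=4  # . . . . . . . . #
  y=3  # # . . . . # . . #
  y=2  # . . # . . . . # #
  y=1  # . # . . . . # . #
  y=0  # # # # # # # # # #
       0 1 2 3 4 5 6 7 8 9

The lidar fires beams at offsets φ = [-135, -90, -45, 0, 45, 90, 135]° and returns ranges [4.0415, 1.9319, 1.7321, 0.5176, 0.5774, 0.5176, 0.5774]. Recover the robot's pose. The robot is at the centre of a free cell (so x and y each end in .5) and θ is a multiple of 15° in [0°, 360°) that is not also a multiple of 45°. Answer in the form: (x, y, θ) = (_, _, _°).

(x, y, θ) = (1.5, 6.5, 75°)

Candidates: 50 free-cell centres × 16 headings = 800 poses. Raycast each; keep the one whose scan matches to 4 dp.
  (1.5, 5.5, 255°): beam 1 = 1.0000 ≠ 4.0415 ✗
  (3.5, 3.5, 195°): beam 1 = 1.7321 ≠ 4.0415 ✗
  (4.5, 8.5, 15°): beam 1 = 1.0000 ≠ 4.0415 ✗
  (8.5, 8.5, 30°): beam 1 = 0.5176 ≠ 4.0415 ✗
  (8.5, 1.5, 345°): beam 1 = 0.5774 ≠ 4.0415 ✗
  …
  (1.5, 6.5, 75°): r_1=4.0415, r_2=1.9319, r_3=1.7321, r_4=0.5176, r_5=0.5774, r_6=0.5176, r_7=0.5774 — all match ✓
Unique over the lattice → pose = (1.5, 6.5, 75°).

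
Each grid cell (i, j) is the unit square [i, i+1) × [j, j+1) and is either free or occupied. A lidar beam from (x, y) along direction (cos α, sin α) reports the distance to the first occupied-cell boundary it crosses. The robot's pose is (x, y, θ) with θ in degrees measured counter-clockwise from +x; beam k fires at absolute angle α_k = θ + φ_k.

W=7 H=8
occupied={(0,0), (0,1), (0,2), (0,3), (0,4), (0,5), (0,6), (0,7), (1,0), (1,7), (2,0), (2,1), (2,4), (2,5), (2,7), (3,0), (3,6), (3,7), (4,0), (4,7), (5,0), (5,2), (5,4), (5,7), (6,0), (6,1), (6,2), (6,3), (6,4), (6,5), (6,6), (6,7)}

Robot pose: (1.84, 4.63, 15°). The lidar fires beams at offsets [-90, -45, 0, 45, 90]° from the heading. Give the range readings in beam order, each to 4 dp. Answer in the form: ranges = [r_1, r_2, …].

ranges = [0.6182, 0.1848, 0.1656, 0.3200, 2.4536]

beam 1: φ=-90°, α=285°
  cosα=0.2588 sinα=-0.9659 | (1,4) | tMaxX 0.6182 tMaxY 0.6522 | tΔX 3.8637 tΔY 1.0353
    t=0.6182 [x] (2,4) — stop
  → r_1 = 0.6182
beam 2: φ=-45°, α=330°
  cosα=0.8660 sinα=-0.5000 | (1,4) | tMaxX 0.1848 tMaxY 1.2600 | tΔX 1.1547 tΔY 2.0000
    t=0.1848 [x] (2,4) — stop
  → r_2 = 0.1848
beam 3: φ=0°, α=15°
  cosα=0.9659 sinα=0.2588 | (1,4) | tMaxX 0.1656 tMaxY 1.4296 | tΔX 1.0353 tΔY 3.8637
    t=0.1656 [x] (2,4) — stop
  → r_3 = 0.1656
beam 4: φ=45°, α=60°
  cosα=0.5000 sinα=0.8660 | (1,4) | tMaxX 0.3200 tMaxY 0.4272 | tΔX 2.0000 tΔY 1.1547
    t=0.3200 [x] (2,4) — stop
  → r_4 = 0.3200
beam 5: φ=90°, α=105°
  cosα=-0.2588 sinα=0.9659 | (1,4) | tMaxX 3.2455 tMaxY 0.3831 | tΔX 3.8637 tΔY 1.0353
    t=0.3831 [y] (1,5)
    t=1.4183 [y] (1,6)
    t=2.4536 [y] (1,7) — stop
  → r_5 = 2.4536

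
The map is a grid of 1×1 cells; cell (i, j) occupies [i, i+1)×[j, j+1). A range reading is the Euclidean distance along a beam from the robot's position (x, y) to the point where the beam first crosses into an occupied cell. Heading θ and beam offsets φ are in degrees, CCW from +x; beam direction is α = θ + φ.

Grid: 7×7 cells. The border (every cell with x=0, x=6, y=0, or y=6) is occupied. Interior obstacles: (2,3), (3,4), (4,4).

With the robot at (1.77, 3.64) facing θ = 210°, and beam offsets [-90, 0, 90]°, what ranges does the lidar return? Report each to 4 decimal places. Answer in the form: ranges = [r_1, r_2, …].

ranges = [1.5400, 0.8891, 0.4600]

beam 1: φ=-90°, α=120°
  direction (-0.5000, 0.8660); cell (1,3); t to first gridline: x 1.5400, y 0.4157 (then +2.0000 / +1.1547)
    (1,4) via y @ 0.4157
    (0,4) via x @ 1.5400  # hit
  → r_1 = 1.5400
beam 2: φ=0°, α=210°
  direction (-0.8660, -0.5000); cell (1,3); t to first gridline: x 0.8891, y 1.2800 (then +1.1547 / +2.0000)
    (0,3) via x @ 0.8891  # hit
  → r_2 = 0.8891
beam 3: φ=90°, α=300°
  direction (0.5000, -0.8660); cell (1,3); t to first gridline: x 0.4600, y 0.7390 (then +2.0000 / +1.1547)
    (2,3) via x @ 0.4600  # hit
  → r_3 = 0.4600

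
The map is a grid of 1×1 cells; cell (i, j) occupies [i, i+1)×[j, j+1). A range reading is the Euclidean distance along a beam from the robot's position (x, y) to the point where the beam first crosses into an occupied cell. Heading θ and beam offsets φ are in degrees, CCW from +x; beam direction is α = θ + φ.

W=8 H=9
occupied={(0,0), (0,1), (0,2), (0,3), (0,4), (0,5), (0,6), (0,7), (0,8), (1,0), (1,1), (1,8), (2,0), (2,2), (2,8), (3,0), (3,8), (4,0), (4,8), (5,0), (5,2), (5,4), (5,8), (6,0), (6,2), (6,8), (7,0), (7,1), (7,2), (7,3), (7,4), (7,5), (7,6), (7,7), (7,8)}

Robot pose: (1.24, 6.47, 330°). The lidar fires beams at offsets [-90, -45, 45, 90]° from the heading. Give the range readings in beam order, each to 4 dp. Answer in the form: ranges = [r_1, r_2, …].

beam 1: φ=-90°, α=240°
  cosα=-0.5000 sinα=-0.8660 | (1,6) | tMaxX 0.4800 tMaxY 0.5427 | tΔX 2.0000 tΔY 1.1547
    t=0.4800 [x] (0,6) — stop
  → r_1 = 0.4800
beam 2: φ=-45°, α=285°
  cosα=0.2588 sinα=-0.9659 | (1,6) | tMaxX 2.9364 tMaxY 0.4866 | tΔX 3.8637 tΔY 1.0353
    t=0.4866 [y] (1,5)
    t=1.5219 [y] (1,4)
    t=2.5571 [y] (1,3)
    t=2.9364 [x] (2,3)
    t=3.5924 [y] (2,2) — stop
  → r_2 = 3.5924
beam 3: φ=45°, α=15°
  cosα=0.9659 sinα=0.2588 | (1,6) | tMaxX 0.7868 tMaxY 2.0478 | tΔX 1.0353 tΔY 3.8637
    t=0.7868 [x] (2,6)
    t=1.8221 [x] (3,6)
    t=2.0478 [y] (3,7)
    t=2.8574 [x] (4,7)
    t=3.8926 [x] (5,7)
    t=4.9279 [x] (6,7)
    t=5.9115 [y] (6,8) — stop
  → r_3 = 5.9115
beam 4: φ=90°, α=60°
  cosα=0.5000 sinα=0.8660 | (1,6) | tMaxX 1.5200 tMaxY 0.6120 | tΔX 2.0000 tΔY 1.1547
    t=0.6120 [y] (1,7)
    t=1.5200 [x] (2,7)
    t=1.7667 [y] (2,8) — stop
  → r_4 = 1.7667

ranges = [0.4800, 3.5924, 5.9115, 1.7667]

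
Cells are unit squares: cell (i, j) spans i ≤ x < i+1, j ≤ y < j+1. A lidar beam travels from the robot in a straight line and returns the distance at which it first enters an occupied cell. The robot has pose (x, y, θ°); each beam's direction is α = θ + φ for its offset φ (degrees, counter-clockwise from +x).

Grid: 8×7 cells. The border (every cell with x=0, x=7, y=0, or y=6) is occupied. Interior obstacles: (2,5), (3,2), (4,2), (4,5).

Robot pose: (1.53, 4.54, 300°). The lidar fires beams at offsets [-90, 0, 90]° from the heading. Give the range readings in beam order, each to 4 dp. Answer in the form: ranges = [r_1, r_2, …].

ranges = [0.6120, 4.0876, 0.9200]

beam 1: φ=-90°, α=210°
  cosα=-0.8660 sinα=-0.5000 | (1,4) | tMaxX 0.6120 tMaxY 1.0800 | tΔX 1.1547 tΔY 2.0000
    t=0.6120 [x] (0,4) — stop
  → r_1 = 0.6120
beam 2: φ=0°, α=300°
  cosα=0.5000 sinα=-0.8660 | (1,4) | tMaxX 0.9400 tMaxY 0.6235 | tΔX 2.0000 tΔY 1.1547
    t=0.6235 [y] (1,3)
    t=0.9400 [x] (2,3)
    t=1.7782 [y] (2,2)
    t=2.9329 [y] (2,1)
    t=2.9400 [x] (3,1)
    t=4.0876 [y] (3,0) — stop
  → r_2 = 4.0876
beam 3: φ=90°, α=30°
  cosα=0.8660 sinα=0.5000 | (1,4) | tMaxX 0.5427 tMaxY 0.9200 | tΔX 1.1547 tΔY 2.0000
    t=0.5427 [x] (2,4)
    t=0.9200 [y] (2,5) — stop
  → r_3 = 0.9200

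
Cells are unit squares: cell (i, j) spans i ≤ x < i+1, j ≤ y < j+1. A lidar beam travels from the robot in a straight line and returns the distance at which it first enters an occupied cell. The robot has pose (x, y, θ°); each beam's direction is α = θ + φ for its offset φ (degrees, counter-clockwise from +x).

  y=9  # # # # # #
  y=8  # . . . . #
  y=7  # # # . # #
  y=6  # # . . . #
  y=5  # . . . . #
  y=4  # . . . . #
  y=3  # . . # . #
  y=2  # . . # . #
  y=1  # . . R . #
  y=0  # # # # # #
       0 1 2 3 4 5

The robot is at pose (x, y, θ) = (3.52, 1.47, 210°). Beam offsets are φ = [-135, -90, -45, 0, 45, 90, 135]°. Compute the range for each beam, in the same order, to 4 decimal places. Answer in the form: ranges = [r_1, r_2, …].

ranges = [0.5487, 0.6120, 2.6089, 0.9400, 0.4866, 0.5427, 1.5322]

beam 1: φ=-135°, α=75°
  direction (0.2588, 0.9659); cell (3,1); t to first gridline: x 1.8546, y 0.5487 (then +3.8637 / +1.0353)
    (3,2) via y @ 0.5487  # hit
  → r_1 = 0.5487
beam 2: φ=-90°, α=120°
  direction (-0.5000, 0.8660); cell (3,1); t to first gridline: x 1.0400, y 0.6120 (then +2.0000 / +1.1547)
    (3,2) via y @ 0.6120  # hit
  → r_2 = 0.6120
beam 3: φ=-45°, α=165°
  direction (-0.9659, 0.2588); cell (3,1); t to first gridline: x 0.5383, y 2.0478 (then +1.0353 / +3.8637)
    (2,1) via x @ 0.5383
    (1,1) via x @ 1.5736
    (1,2) via y @ 2.0478
    (0,2) via x @ 2.6089  # hit
  → r_3 = 2.6089
beam 4: φ=0°, α=210°
  direction (-0.8660, -0.5000); cell (3,1); t to first gridline: x 0.6004, y 0.9400 (then +1.1547 / +2.0000)
    (2,1) via x @ 0.6004
    (2,0) via y @ 0.9400  # hit
  → r_4 = 0.9400
beam 5: φ=45°, α=255°
  direction (-0.2588, -0.9659); cell (3,1); t to first gridline: x 2.0091, y 0.4866 (then +3.8637 / +1.0353)
    (3,0) via y @ 0.4866  # hit
  → r_5 = 0.4866
beam 6: φ=90°, α=300°
  direction (0.5000, -0.8660); cell (3,1); t to first gridline: x 0.9600, y 0.5427 (then +2.0000 / +1.1547)
    (3,0) via y @ 0.5427  # hit
  → r_6 = 0.5427
beam 7: φ=135°, α=345°
  direction (0.9659, -0.2588); cell (3,1); t to first gridline: x 0.4969, y 1.8159 (then +1.0353 / +3.8637)
    (4,1) via x @ 0.4969
    (5,1) via x @ 1.5322  # hit
  → r_7 = 1.5322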